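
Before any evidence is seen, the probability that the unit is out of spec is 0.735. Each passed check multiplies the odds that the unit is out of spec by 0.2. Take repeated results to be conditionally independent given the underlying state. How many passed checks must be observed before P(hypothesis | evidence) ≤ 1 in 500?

5

Prior odds: 0.735 ÷ 0.265 = 147/53.
Likelihood ratio per passed check = 0.2.
Target odds: 0.002 ÷ 0.998 = 1/499.
Need (147/53) × 0.2ⁿ ≤ 1/499, i.e. 0.2ⁿ ≤ 53/73353.
0.2⁴ = 0.0016 is still above 53/73353 but 0.2⁵ = 0.00032 is at or below it, so n = 5.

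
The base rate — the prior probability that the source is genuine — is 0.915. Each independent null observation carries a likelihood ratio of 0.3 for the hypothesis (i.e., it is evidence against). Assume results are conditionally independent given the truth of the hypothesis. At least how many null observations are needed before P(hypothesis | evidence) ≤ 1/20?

Prior odds = 0.915/0.085 = 183/17.
Likelihood ratio per null observation = 0.3.
Target odds: 0.05 ÷ 0.95 = 1/19.
Need (183/17) × 0.3ⁿ ≤ 1/19, i.e. 0.3ⁿ ≤ 17/3477.
0.3⁴ = 0.0081 is still above 17/3477 but 0.3⁵ = 243/100000 is at or below it, so n = 5.

5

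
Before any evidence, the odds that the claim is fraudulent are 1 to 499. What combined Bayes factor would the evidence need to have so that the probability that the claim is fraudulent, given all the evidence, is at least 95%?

Prior odds = 1/499.
Target odds = 0.95/0.05 = 19.
Required Bayes factor = 19 ÷ (1/499) = 9481.

9481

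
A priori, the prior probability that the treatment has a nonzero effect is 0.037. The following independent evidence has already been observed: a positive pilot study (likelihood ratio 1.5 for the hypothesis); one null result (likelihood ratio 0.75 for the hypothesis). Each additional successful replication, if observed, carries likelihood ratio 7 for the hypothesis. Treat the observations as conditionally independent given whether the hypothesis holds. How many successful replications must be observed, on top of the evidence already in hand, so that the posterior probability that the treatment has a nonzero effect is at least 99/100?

4

Prior odds = 0.037/0.963 = 37/963.
Combined Bayes factor of the evidence already in hand = 1.5 × 0.75 = 1.125.
Odds after that evidence = (37/963) × 1.125 = 37/856.
Target odds = 0.99/0.01 = 99.
Need 7ⁿ ≥ 99 ÷ (37/856) = 84744/37.
7³ = 343 falls short of 84744/37 but 7⁴ = 2401 reaches it, so n = 4.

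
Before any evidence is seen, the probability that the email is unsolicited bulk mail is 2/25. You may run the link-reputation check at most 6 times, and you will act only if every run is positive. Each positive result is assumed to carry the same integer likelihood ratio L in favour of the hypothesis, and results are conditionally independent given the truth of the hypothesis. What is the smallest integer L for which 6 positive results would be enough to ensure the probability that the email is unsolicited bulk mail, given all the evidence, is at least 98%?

Prior odds = 0.08/0.92 = 2/23.
Target odds = 0.98/0.02 = 49.
Need L⁶ ≥ 49 ÷ (2/23) = 563.5.
2⁶ = 64 < 563.5 ≤ 729 = 3⁶, so L = 3.

3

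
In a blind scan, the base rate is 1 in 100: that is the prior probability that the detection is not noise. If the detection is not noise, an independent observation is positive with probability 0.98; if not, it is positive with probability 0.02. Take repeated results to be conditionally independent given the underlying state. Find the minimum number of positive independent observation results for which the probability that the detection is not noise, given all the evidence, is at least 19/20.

2

Prior odds: 0.01 ÷ 0.99 = 1/99.
Likelihood ratio of a positive = 0.98/0.02 = 49.
Target odds: 0.95 ÷ 0.05 = 19.
Need (1/99) × 49ⁿ ≥ 19, i.e. 49ⁿ ≥ 1881.
49¹ = 49 falls short of 1881 but 49² = 2401 reaches it, so n = 2.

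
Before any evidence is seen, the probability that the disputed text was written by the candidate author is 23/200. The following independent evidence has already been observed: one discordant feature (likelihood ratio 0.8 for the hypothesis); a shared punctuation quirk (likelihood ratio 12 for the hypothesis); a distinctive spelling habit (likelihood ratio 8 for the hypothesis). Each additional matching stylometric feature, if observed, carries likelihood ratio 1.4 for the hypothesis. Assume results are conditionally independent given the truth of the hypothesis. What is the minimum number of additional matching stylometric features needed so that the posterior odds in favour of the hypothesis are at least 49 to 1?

5

Prior odds = 0.115/0.885 = 23/177.
Combined Bayes factor of the evidence already in hand = 0.8 × 12 × 8 = 76.8.
Odds after that evidence = (23/177) × 76.8 = 2944/295.
Target odds = 49.
Need 1.4ⁿ ≥ 49 ÷ (2944/295) = 14455/2944.
1.4⁴ = 3.8416 falls short of 14455/2944 but 1.4⁵ = 5.37824 reaches it, so n = 5.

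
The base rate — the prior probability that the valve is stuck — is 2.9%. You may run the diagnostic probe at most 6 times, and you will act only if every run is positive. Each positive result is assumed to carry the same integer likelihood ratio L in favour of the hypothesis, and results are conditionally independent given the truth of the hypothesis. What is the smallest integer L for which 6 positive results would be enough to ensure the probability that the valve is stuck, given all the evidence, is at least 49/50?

4

Prior odds = 0.029/0.971 = 29/971.
Target odds = 0.98/0.02 = 49.
Need L⁶ ≥ 49 ÷ (29/971) = 47579/29.
3⁶ = 729 < 47579/29 ≤ 4096 = 4⁶, so L = 4.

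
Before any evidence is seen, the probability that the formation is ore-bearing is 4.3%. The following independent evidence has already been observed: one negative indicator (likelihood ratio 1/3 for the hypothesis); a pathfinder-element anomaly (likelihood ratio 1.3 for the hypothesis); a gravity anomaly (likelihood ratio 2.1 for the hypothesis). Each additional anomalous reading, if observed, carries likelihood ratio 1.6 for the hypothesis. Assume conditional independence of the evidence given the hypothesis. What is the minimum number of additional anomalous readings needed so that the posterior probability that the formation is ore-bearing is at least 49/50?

16

Prior odds = 0.043/0.957 = 43/957.
Combined Bayes factor of the evidence already in hand = (1/3) × 1.3 × 2.1 = 0.91.
Odds after that evidence = (43/957) × 0.91 = 3913/95700.
Target odds = 0.98/0.02 = 49.
Need 1.6ⁿ ≥ 49 ÷ (3913/95700) = 669900/559.
1.6¹⁵ ≈1152.92 falls short of 669900/559 but 1.6¹⁶ ≈1844.67 reaches it, so n = 16.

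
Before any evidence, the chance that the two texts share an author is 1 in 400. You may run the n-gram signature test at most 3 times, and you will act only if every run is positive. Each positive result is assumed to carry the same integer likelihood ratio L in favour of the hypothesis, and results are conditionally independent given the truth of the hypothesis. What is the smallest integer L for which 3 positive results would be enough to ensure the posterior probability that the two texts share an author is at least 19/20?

Prior odds = 0.0025/0.9975 = 1/399.
Target odds = 0.95/0.05 = 19.
Need L³ ≥ 19 ÷ (1/399) = 7581.
19³ = 6859 < 7581 ≤ 8000 = 20³, so L = 20.

20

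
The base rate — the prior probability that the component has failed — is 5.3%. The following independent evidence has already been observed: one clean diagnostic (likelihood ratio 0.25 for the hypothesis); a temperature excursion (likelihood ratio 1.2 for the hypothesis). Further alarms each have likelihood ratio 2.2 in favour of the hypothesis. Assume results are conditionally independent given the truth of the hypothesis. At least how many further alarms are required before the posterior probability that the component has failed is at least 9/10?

Prior odds = 0.053/0.947 = 53/947.
Combined Bayes factor of the evidence already in hand = 0.25 × 1.2 = 0.3.
Odds after that evidence = (53/947) × 0.3 = 159/9470.
Target odds = 0.9/0.1 = 9.
Need 2.2ⁿ ≥ 9 ÷ (159/9470) = 28410/53.
2.2⁷ = 19487171/78125 falls short of 28410/53 but 2.2⁸ = 214358881/390625 reaches it, so n = 8.

8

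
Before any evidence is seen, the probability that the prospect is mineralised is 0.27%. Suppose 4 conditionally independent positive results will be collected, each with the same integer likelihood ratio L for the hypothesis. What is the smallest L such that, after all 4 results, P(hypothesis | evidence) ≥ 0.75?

6

Prior odds = 0.0027/0.9973 = 27/9973.
Target odds = 0.75/0.25 = 3.
Need L⁴ ≥ 3 ÷ (27/9973) = 9973/9.
5⁴ = 625 < 9973/9 ≤ 1296 = 6⁴, so L = 6.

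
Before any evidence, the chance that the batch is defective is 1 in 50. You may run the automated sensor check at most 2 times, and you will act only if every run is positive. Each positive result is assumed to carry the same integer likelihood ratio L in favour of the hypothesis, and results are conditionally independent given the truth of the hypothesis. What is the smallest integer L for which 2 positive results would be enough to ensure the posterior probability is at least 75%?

Prior odds = 0.02/0.98 = 1/49.
Target odds = 0.75/0.25 = 3.
Need L² ≥ 3 ÷ (1/49) = 147.
12² = 144 < 147 ≤ 169 = 13², so L = 13.

13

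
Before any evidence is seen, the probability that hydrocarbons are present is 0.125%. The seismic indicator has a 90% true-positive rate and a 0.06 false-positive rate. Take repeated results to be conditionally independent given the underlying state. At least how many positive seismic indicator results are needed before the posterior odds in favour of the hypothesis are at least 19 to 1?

4

Prior odds = 0.00125/0.99875 = 1/799.
Likelihood ratio of a positive result = 0.9/0.06 = 15.
Target odds = 19.
Need (1/799) × 15ⁿ ≥ 19, i.e. 15ⁿ ≥ 15181.
15³ = 3375 falls short of 15181 but 15⁴ = 50625 reaches it, so n = 4.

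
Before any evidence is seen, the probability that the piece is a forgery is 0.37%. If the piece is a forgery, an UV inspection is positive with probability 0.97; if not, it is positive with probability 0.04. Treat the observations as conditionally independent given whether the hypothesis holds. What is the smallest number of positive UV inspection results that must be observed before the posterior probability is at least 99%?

4

Prior odds = 0.0037/0.9963 = 37/9963.
Likelihood ratio of a positive = 0.97/0.04 = 24.25.
Target posterior odds = 0.99/0.01 = 99.
Need (37/9963) × 24.25ⁿ ≥ 99, i.e. 24.25ⁿ ≥ 986337/37.
24.25³ = 912673/64 falls short of 986337/37 but 24.25⁴ = 88529281/256 reaches it, so n = 4.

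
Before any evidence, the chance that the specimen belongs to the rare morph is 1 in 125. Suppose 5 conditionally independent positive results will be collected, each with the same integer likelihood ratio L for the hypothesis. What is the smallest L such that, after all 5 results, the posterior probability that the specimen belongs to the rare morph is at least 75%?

Prior odds = 0.008/0.992 = 1/124.
Target odds = 0.75/0.25 = 3.
Need L⁵ ≥ 3 ÷ (1/124) = 372.
3⁵ = 243 < 372 ≤ 1024 = 4⁵, so L = 4.

4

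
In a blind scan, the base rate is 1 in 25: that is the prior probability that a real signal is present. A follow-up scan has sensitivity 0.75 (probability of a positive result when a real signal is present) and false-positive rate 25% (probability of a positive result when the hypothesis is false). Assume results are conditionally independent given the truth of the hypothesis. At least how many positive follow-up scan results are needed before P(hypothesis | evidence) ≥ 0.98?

Prior odds: 0.04 ÷ 0.96 = 1/24.
Likelihood ratio of a positive result = 0.75/0.25 = 3.
Target posterior odds = 0.98/0.02 = 49.
Require 3ⁿ ≥ 49 ÷ (1/24) = 1176.
3⁶ = 729 falls short of 1176 but 3⁷ = 2187 reaches it, so n = 7.

7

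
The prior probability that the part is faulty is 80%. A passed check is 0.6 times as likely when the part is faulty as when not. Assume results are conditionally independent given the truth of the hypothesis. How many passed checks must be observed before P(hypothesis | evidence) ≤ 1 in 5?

6

Prior odds: 0.8 ÷ 0.2 = 4.
Likelihood ratio per passed check = 0.6.
Target odds: 0.2 ÷ 0.8 = 0.25.
Need 4 × 0.6ⁿ ≤ 0.25, i.e. 0.6ⁿ ≤ 0.0625.
0.6⁵ = 0.07776 is still above 0.0625 but 0.6⁶ = 729/15625 is at or below it, so n = 6.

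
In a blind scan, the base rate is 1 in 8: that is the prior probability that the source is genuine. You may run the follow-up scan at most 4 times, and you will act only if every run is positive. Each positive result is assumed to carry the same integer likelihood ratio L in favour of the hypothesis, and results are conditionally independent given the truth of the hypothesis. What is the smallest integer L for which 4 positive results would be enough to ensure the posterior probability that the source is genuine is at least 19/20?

4

Prior odds = 0.125/0.875 = 1/7.
Target odds = 0.95/0.05 = 19.
Need L⁴ ≥ 19 ÷ (1/7) = 133.
3⁴ = 81 < 133 ≤ 256 = 4⁴, so L = 4.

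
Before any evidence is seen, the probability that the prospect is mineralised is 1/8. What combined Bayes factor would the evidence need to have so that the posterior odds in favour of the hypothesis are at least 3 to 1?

21

Prior odds = 0.125/0.875 = 1/7.
Target odds = 3.
Required Bayes factor = 3 ÷ (1/7) = 21.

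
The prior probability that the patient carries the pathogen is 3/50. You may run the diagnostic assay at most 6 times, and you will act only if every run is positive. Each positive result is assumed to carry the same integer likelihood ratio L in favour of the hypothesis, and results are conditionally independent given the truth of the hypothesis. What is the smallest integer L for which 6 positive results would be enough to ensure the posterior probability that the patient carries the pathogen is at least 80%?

Prior odds = 0.06/0.94 = 3/47.
Target odds = 0.8/0.2 = 4.
Need L⁶ ≥ 4 ÷ (3/47) = 188/3.
1⁶ = 1 < 188/3 ≤ 64 = 2⁶, so L = 2.

2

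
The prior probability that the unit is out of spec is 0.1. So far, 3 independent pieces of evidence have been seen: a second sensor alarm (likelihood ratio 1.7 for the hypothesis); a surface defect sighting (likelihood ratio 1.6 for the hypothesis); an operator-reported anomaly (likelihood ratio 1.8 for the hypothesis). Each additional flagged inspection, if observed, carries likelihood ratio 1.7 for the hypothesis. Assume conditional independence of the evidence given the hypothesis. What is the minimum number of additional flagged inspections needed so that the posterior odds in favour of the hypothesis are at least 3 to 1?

Prior odds = 0.1/0.9 = 1/9.
Combined Bayes factor of the evidence already in hand = 1.7 × 1.6 × 1.8 = 4.896.
Odds after that evidence = (1/9) × 4.896 = 0.544.
Target odds = 3.
Need 1.7ⁿ ≥ 3 ÷ 0.544 = 375/68.
1.7³ = 4.913 falls short of 375/68 but 1.7⁴ = 8.3521 reaches it, so n = 4.

4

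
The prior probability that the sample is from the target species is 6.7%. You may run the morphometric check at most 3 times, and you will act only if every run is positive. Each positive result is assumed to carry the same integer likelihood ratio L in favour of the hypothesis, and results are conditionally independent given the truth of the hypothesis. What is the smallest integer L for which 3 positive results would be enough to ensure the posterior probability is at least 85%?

Prior odds = 0.067/0.933 = 67/933.
Target odds = 0.85/0.15 = 17/3.
Need L³ ≥ 17/3 ÷ (67/933) = 5287/67.
4³ = 64 < 5287/67 ≤ 125 = 5³, so L = 5.

5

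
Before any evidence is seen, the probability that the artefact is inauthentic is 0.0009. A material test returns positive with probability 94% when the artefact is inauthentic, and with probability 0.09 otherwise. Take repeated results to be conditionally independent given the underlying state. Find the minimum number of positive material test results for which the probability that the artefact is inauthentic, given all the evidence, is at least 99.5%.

6

Prior odds: 0.0009 ÷ 0.9991 = 9/9991.
Likelihood ratio of a positive result = 0.94/0.09 = 94/9.
Target odds: 0.995 ÷ 0.005 = 199.
Need (9/9991) × (94/9)ⁿ ≥ 199, i.e. (94/9)ⁿ ≥ 1988209/9.
(94/9)⁵ ≈124287 falls short of 1988209/9 but (94/9)⁶ ≈1.29811e+06 reaches it, so n = 6.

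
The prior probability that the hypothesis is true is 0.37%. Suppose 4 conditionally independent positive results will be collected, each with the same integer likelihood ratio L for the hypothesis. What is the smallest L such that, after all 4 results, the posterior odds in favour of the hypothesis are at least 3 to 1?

6

Prior odds = 0.0037/0.9963 = 37/9963.
Target odds = 3.
Need L⁴ ≥ 3 ÷ (37/9963) = 29889/37.
5⁴ = 625 < 29889/37 ≤ 1296 = 6⁴, so L = 6.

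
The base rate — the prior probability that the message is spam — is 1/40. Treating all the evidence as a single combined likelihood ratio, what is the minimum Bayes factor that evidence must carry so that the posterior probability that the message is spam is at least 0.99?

Prior odds = 0.025/0.975 = 1/39.
Target odds = 0.99/0.01 = 99.
Required Bayes factor = 99 ÷ (1/39) = 3861.

3861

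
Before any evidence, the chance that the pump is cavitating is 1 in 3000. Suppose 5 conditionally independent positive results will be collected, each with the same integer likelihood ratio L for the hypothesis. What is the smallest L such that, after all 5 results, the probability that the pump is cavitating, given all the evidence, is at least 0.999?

Prior odds = (1/3000)/(2999/3000) = 1/2999.
Target odds = 0.999/0.001 = 999.
Need L⁵ ≥ 999 ÷ (1/2999) = 2996001.
19⁵ = 2476099 < 2996001 ≤ 3200000 = 20⁵, so L = 20.

20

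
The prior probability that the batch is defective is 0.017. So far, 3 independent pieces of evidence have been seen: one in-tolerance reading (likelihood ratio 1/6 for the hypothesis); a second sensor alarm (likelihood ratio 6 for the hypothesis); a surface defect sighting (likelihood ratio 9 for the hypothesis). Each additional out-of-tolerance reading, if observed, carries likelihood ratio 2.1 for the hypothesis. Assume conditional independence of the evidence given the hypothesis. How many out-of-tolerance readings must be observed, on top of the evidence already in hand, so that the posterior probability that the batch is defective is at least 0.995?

Prior odds = 0.017/0.983 = 17/983.
Combined Bayes factor of the evidence already in hand = (1/6) × 6 × 9 = 9.
Odds after that evidence = (17/983) × 9 = 153/983.
Target odds = 0.995/0.005 = 199.
Need 2.1ⁿ ≥ 199 ÷ (153/983) = 195617/153.
2.1⁹ ≈794.28 falls short of 195617/153 but 2.1¹⁰ ≈1667.99 reaches it, so n = 10.

10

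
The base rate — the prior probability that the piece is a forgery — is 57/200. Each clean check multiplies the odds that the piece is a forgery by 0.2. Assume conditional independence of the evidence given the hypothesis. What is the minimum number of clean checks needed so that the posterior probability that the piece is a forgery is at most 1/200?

Prior odds: 0.285 ÷ 0.715 = 57/143.
Likelihood ratio per clean check = 0.2.
Target posterior odds = 0.005/0.995 = 1/199.
Need (57/143) × 0.2ⁿ ≤ 1/199, i.e. 0.2ⁿ ≤ 143/11343.
0.2² = 0.04 is still above 143/11343 but 0.2³ = 0.008 is at or below it, so n = 3.

3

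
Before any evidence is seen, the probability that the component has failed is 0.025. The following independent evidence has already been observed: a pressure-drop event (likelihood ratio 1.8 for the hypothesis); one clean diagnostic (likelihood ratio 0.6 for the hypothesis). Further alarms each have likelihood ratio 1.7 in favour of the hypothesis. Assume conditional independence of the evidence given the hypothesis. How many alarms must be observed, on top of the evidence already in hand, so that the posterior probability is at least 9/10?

Prior odds = 0.025/0.975 = 1/39.
Combined Bayes factor of the evidence already in hand = 1.8 × 0.6 = 1.08.
Odds after that evidence = (1/39) × 1.08 = 9/325.
Target odds = 0.9/0.1 = 9.
Need 1.7ⁿ ≥ 9 ÷ (9/325) = 325.
1.7¹⁰ ≈201.599 falls short of 325 but 1.7¹¹ ≈342.719 reaches it, so n = 11.

11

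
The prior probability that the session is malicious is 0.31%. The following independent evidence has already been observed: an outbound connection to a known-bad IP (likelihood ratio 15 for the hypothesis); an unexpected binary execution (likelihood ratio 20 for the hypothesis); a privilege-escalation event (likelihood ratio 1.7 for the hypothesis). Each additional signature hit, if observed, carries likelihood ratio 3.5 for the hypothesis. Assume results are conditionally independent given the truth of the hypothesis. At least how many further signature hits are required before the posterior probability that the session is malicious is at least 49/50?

Prior odds = 0.0031/0.9969 = 31/9969.
Combined Bayes factor of the evidence already in hand = 15 × 20 × 1.7 = 510.
Odds after that evidence = (31/9969) × 510 = 5270/3323.
Target odds = 0.98/0.02 = 49.
Need 3.5ⁿ ≥ 49 ÷ (5270/3323) = 162827/5270.
3.5² = 12.25 falls short of 162827/5270 but 3.5³ = 42.875 reaches it, so n = 3.

3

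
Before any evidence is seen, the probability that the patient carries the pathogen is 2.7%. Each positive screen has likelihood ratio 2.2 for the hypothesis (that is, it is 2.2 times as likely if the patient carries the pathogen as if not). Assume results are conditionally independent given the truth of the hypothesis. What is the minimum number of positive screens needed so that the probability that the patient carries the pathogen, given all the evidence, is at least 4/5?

Prior odds: 0.027 ÷ 0.973 = 27/973.
Likelihood ratio per positive screen = 2.2.
Target posterior odds = 0.8/0.2 = 4.
Require 2.2ⁿ ≥ 4 ÷ (27/973) = 3892/27.
2.2⁶ = 1771561/15625 falls short of 3892/27 but 2.2⁷ = 19487171/78125 reaches it, so n = 7.

7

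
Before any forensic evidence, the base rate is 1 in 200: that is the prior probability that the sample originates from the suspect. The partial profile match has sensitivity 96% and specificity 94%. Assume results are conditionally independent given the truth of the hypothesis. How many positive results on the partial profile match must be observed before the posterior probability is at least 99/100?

Prior odds = 0.005/0.995 = 1/199.
False-positive rate = 1 − 0.94 = 0.06; likelihood ratio of a positive = 0.96/0.06 = 16.
Target odds: 0.99 ÷ 0.01 = 99.
Require 16ⁿ ≥ 99 ÷ (1/199) = 19701.
16³ = 4096 falls short of 19701 but 16⁴ = 65536 reaches it, so n = 4.

4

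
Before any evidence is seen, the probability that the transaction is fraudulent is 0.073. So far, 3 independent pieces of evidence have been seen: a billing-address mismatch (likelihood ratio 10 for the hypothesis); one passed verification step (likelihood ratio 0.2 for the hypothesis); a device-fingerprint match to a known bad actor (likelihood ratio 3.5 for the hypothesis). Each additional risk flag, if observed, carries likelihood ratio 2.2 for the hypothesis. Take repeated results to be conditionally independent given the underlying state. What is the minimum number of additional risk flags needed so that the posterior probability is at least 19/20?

Prior odds = 0.073/0.927 = 73/927.
Combined Bayes factor of the evidence already in hand = 10 × 0.2 × 3.5 = 7.
Odds after that evidence = (73/927) × 7 = 511/927.
Target odds = 0.95/0.05 = 19.
Need 2.2ⁿ ≥ 19 ÷ (511/927) = 17613/511.
2.2⁴ = 23.4256 falls short of 17613/511 but 2.2⁵ = 51.53632 reaches it, so n = 5.

5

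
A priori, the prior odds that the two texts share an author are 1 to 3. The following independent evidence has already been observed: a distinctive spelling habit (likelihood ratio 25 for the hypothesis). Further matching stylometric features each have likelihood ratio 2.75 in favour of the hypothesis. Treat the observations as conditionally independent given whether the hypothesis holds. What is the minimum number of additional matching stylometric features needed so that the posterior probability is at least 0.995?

Prior odds = 1/3.
Bayes factor of the evidence already in hand = 25.
Odds after that evidence = (1/3) × 25 = 25/3.
Target odds = 0.995/0.005 = 199.
Need 2.75ⁿ ≥ 199 ÷ (25/3) = 23.88.
2.75³ = 20.796875 falls short of 23.88 but 2.75⁴ = 57.19140625 reaches it, so n = 4.

4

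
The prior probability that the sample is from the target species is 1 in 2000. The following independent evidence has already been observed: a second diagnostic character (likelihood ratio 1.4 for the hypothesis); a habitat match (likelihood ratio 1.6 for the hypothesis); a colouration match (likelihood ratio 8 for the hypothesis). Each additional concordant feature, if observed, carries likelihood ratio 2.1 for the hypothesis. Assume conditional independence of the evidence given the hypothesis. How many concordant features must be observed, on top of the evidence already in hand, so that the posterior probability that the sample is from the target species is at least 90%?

Prior odds = 0.0005/0.9995 = 1/1999.
Combined Bayes factor of the evidence already in hand = 1.4 × 1.6 × 8 = 17.92.
Odds after that evidence = (1/1999) × 17.92 = 448/49975.
Target odds = 0.9/0.1 = 9.
Need 2.1ⁿ ≥ 9 ÷ (448/49975) = 449775/448.
2.1⁹ ≈794.28 falls short of 449775/448 but 2.1¹⁰ ≈1667.99 reaches it, so n = 10.

10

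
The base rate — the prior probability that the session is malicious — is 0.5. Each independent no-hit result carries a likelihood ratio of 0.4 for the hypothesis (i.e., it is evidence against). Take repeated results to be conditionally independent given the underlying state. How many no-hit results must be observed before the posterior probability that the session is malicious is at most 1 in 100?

6

Prior odds: 0.5 ÷ 0.5 = 1.
Likelihood ratio per no-hit result = 0.4.
Target odds: 0.01 ÷ 0.99 = 1/99.
Need 1 × 0.4ⁿ ≤ 1/99, i.e. 0.4ⁿ ≤ 1/99.
0.4⁵ = 0.01024 is still above 1/99 but 0.4⁶ = 64/15625 is at or below it, so n = 6.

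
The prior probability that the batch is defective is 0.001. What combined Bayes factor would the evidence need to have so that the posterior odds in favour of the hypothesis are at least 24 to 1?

23976

Prior odds = 0.001/0.999 = 1/999.
Target odds = 24.
Required Bayes factor = 24 ÷ (1/999) = 23976.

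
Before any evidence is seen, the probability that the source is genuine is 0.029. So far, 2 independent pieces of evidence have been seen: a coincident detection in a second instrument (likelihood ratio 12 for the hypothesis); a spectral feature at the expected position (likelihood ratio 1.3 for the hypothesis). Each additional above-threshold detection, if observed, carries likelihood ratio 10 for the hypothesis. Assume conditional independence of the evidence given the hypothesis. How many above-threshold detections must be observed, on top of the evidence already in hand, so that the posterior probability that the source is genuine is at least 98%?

3

Prior odds = 0.029/0.971 = 29/971.
Combined Bayes factor of the evidence already in hand = 12 × 1.3 = 15.6.
Odds after that evidence = (29/971) × 15.6 = 2262/4855.
Target odds = 0.98/0.02 = 49.
Need 10ⁿ ≥ 49 ÷ (2262/4855) = 237895/2262.
10² = 100 falls short of 237895/2262 but 10³ = 1000 reaches it, so n = 3.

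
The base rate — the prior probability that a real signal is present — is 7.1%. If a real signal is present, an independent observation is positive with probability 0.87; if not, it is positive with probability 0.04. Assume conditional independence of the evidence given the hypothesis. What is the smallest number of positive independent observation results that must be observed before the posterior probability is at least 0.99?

3

Prior odds: 0.071 ÷ 0.929 = 71/929.
Likelihood ratio of a positive = 0.87/0.04 = 21.75.
Target odds: 0.99 ÷ 0.01 = 99.
Require 21.75ⁿ ≥ 99 ÷ (71/929) = 91971/71.
21.75² = 473.0625 falls short of 91971/71 but 21.75³ = 658503/64 reaches it, so n = 3.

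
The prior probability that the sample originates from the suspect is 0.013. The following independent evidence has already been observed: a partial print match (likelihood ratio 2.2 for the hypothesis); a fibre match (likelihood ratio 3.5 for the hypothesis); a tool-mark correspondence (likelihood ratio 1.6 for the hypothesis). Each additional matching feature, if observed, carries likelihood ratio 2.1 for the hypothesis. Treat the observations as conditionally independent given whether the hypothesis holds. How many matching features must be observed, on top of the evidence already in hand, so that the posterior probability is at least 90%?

6

Prior odds = 0.013/0.987 = 13/987.
Combined Bayes factor of the evidence already in hand = 2.2 × 3.5 × 1.6 = 12.32.
Odds after that evidence = (13/987) × 12.32 = 572/3525.
Target odds = 0.9/0.1 = 9.
Need 2.1ⁿ ≥ 9 ÷ (572/3525) = 31725/572.
2.1⁵ = 4084101/100000 falls short of 31725/572 but 2.1⁶ = 85766121/1000000 reaches it, so n = 6.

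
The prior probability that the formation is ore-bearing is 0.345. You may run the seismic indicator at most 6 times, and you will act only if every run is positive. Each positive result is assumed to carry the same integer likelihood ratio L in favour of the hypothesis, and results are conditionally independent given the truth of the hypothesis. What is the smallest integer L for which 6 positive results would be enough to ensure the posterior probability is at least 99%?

Prior odds = 0.345/0.655 = 69/131.
Target odds = 0.99/0.01 = 99.
Need L⁶ ≥ 99 ÷ (69/131) = 4323/23.
2⁶ = 64 < 4323/23 ≤ 729 = 3⁶, so L = 3.

3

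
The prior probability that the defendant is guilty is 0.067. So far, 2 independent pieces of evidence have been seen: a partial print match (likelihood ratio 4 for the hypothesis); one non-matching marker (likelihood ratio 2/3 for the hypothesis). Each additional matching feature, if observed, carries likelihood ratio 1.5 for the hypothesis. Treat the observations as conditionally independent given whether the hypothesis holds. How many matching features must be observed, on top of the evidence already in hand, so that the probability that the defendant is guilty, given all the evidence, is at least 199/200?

Prior odds = 0.067/0.933 = 67/933.
Combined Bayes factor of the evidence already in hand = 4 × (2/3) = 8/3.
Odds after that evidence = (67/933) × 8/3 = 536/2799.
Target odds = 0.995/0.005 = 199.
Need 1.5ⁿ ≥ 199 ÷ (536/2799) = 557001/536.
1.5¹⁷ = 129140163/131072 falls short of 557001/536 but 1.5¹⁸ = 387420489/262144 reaches it, so n = 18.

18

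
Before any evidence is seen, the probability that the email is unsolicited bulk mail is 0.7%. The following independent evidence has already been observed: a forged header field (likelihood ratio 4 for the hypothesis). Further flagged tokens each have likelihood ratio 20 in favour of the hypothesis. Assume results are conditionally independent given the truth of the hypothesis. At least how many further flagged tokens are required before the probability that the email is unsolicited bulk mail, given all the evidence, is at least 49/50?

Prior odds = 0.007/0.993 = 7/993.
Bayes factor of the evidence already in hand = 4.
Odds after that evidence = (7/993) × 4 = 28/993.
Target odds = 0.98/0.02 = 49.
Need 20ⁿ ≥ 49 ÷ (28/993) = 1737.75.
20² = 400 falls short of 1737.75 but 20³ = 8000 reaches it, so n = 3.

3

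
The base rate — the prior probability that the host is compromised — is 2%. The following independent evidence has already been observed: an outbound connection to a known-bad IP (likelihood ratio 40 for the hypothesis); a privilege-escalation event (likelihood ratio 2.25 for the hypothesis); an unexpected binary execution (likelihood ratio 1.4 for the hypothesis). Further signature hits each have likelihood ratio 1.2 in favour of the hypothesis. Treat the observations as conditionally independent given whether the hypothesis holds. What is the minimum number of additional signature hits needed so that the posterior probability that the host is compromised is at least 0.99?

21

Prior odds = 0.02/0.98 = 1/49.
Combined Bayes factor of the evidence already in hand = 40 × 2.25 × 1.4 = 126.
Odds after that evidence = (1/49) × 126 = 18/7.
Target odds = 0.99/0.01 = 99.
Need 1.2ⁿ ≥ 99 ÷ (18/7) = 38.5.
1.2²⁰ ≈38.3376 falls short of 38.5 but 1.2²¹ ≈46.0051 reaches it, so n = 21.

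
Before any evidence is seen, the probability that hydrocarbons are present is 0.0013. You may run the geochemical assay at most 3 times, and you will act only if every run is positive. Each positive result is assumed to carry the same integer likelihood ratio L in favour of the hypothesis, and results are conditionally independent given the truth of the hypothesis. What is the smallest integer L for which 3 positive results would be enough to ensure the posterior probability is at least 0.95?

25

Prior odds = 0.0013/0.9987 = 13/9987.
Target odds = 0.95/0.05 = 19.
Need L³ ≥ 19 ÷ (13/9987) = 189753/13.
24³ = 13824 < 189753/13 ≤ 15625 = 25³, so L = 25.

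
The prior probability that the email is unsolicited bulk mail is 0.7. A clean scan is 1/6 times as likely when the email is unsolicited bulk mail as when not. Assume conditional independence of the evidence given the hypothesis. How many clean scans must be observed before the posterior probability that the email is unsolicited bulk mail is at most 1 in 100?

4

Prior odds = 0.7/0.3 = 7/3.
Likelihood ratio per clean scan = 1/6.
Target posterior odds = 0.01/0.99 = 1/99.
Need (7/3) × (1/6)ⁿ ≤ 1/99, i.e. (1/6)ⁿ ≤ 1/231.
(1/6)³ = 1/216 is still above 1/231 but (1/6)⁴ = 1/1296 is at or below it, so n = 4.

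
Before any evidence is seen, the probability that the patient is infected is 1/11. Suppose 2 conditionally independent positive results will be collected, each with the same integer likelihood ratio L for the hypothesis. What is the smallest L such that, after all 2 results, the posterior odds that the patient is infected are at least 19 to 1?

Prior odds = (1/11)/(10/11) = 0.1.
Target odds = 19.
Need L² ≥ 19 ÷ 0.1 = 190.
13² = 169 < 190 ≤ 196 = 14², so L = 14.

14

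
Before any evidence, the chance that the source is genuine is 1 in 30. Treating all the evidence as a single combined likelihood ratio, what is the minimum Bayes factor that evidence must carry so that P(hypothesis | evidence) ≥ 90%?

Prior odds = (1/30)/(29/30) = 1/29.
Target odds = 0.9/0.1 = 9.
Required Bayes factor = 9 ÷ (1/29) = 261.

261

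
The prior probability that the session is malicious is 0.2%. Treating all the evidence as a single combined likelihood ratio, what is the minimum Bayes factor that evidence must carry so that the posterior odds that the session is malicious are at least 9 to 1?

Prior odds = 0.002/0.998 = 1/499.
Target odds = 9.
Required Bayes factor = 9 ÷ (1/499) = 4491.

4491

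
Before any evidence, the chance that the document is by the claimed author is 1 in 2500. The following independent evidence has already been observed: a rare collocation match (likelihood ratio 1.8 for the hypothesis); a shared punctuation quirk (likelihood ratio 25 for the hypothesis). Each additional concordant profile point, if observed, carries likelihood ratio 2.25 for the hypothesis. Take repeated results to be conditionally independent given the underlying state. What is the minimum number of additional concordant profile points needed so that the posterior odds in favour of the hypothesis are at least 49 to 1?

10

Prior odds = 0.0004/0.9996 = 1/2499.
Combined Bayes factor of the evidence already in hand = 1.8 × 25 = 45.
Odds after that evidence = (1/2499) × 45 = 15/833.
Target odds = 49.
Need 2.25ⁿ ≥ 49 ÷ (15/833) = 40817/15.
2.25⁹ = 387420489/262144 falls short of 40817/15 but 2.25¹⁰ ≈3325.26 reaches it, so n = 10.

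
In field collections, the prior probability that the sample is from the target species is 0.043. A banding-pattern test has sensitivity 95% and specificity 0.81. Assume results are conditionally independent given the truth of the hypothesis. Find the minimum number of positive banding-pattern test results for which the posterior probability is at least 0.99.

Prior odds = 0.043/0.957 = 43/957.
False-positive rate = 1 − 0.81 = 0.19; likelihood ratio of a positive = 0.95/0.19 = 5.
Target posterior odds = 0.99/0.01 = 99.
Need (43/957) × 5ⁿ ≥ 99, i.e. 5ⁿ ≥ 94743/43.
5⁴ = 625 falls short of 94743/43 but 5⁵ = 3125 reaches it, so n = 5.

5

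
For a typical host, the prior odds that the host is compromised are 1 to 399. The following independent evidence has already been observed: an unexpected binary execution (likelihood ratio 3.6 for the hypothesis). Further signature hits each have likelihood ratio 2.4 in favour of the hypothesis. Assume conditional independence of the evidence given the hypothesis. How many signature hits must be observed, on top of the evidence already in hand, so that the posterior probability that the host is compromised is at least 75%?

Prior odds = 1/399.
Bayes factor of the evidence already in hand = 3.6.
Odds after that evidence = (1/399) × 3.6 = 6/665.
Target odds = 0.75/0.25 = 3.
Need 2.4ⁿ ≥ 3 ÷ (6/665) = 332.5.
2.4⁶ = 2985984/15625 falls short of 332.5 but 2.4⁷ = 35831808/78125 reaches it, so n = 7.

7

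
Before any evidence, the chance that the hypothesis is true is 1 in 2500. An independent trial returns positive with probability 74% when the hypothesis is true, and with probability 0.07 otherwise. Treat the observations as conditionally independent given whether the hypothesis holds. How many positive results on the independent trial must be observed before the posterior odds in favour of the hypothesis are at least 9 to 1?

5

Prior odds = 0.0004/0.9996 = 1/2499.
Likelihood ratio of a positive result = 0.74/0.07 = 74/7.
Target odds = 9.
Need (1/2499) × (74/7)ⁿ ≥ 9, i.e. (74/7)ⁿ ≥ 22491.
(74/7)⁴ = 29986576/2401 falls short of 22491 but (74/7)⁵ ≈132029 reaches it, so n = 5.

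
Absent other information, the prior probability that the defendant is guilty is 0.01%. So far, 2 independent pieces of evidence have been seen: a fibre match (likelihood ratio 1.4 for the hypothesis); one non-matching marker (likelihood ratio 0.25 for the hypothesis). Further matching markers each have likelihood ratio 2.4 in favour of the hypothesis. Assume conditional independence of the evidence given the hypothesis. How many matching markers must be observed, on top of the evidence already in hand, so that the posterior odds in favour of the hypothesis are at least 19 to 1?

Prior odds = 0.0001/0.9999 = 1/9999.
Combined Bayes factor of the evidence already in hand = 1.4 × 0.25 = 0.35.
Odds after that evidence = (1/9999) × 0.35 = 7/199980.
Target odds = 19.
Need 2.4ⁿ ≥ 19 ÷ (7/199980) = 3799620/7.
2.4¹⁵ ≈504857 falls short of 3799620/7 but 2.4¹⁶ ≈1.21166e+06 reaches it, so n = 16.

16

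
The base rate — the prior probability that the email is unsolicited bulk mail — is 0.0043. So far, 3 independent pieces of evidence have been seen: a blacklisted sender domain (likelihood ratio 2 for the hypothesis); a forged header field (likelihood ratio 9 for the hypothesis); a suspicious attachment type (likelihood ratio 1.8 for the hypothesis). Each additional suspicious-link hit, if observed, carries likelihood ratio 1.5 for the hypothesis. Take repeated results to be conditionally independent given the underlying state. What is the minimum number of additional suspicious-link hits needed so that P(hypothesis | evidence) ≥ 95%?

13

Prior odds = 0.0043/0.9957 = 43/9957.
Combined Bayes factor of the evidence already in hand = 2 × 9 × 1.8 = 32.4.
Odds after that evidence = (43/9957) × 32.4 = 2322/16595.
Target odds = 0.95/0.05 = 19.
Need 1.5ⁿ ≥ 19 ÷ (2322/16595) = 315305/2322.
1.5¹² = 531441/4096 falls short of 315305/2322 but 1.5¹³ = 1594323/8192 reaches it, so n = 13.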